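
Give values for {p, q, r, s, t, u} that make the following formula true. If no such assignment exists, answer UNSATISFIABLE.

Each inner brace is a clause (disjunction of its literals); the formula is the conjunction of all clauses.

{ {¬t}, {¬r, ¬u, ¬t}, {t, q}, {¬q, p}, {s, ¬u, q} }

p=True; q=True; r=False; s=False; t=False; u=False

(¬t) alone gives t = False.
(q) alone gives q = True.
(p) alone gives p = True.
Every clause is now satisfied; r, s, u are unconstrained.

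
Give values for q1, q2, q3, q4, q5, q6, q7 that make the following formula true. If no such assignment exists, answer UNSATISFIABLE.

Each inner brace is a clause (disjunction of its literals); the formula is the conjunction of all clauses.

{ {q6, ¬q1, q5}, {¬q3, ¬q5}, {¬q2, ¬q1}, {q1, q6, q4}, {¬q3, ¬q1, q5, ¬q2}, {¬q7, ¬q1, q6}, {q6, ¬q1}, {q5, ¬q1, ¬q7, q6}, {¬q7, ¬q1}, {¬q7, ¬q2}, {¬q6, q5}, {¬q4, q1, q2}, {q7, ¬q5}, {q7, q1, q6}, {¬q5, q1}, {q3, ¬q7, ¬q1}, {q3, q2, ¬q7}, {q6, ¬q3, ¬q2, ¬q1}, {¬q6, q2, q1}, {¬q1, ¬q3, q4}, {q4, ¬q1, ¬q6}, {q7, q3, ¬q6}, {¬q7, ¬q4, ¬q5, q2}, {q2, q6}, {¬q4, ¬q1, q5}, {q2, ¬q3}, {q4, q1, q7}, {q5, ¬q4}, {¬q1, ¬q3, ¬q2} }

Suppose q3 = False.
Suppose q2 = False.
(¬q7) alone gives q7 = False.
(¬q5) alone gives q5 = False.
(¬q6) alone gives q6 = False.
Now (q6) is unsatisfied and unit — conflict.
Undo q2 and try q2 = True.
(¬q1) alone gives q1 = False.
(¬q7) alone gives q7 = False.
(¬q5) alone gives q5 = False.
(¬q6) alone gives q6 = False.
Now (q6) is unsatisfied and unit — conflict.
Either choice for q2 ends in contradiction.
Undo q3 and try q3 = True.
(¬q5) alone gives q5 = False.
(¬q6) alone gives q6 = False.
(¬q1) alone gives q1 = False.
(q4) alone gives q4 = True.
Now (¬q4) is unsatisfied and unit — conflict.
Either choice for q3 ends in contradiction.

UNSATISFIABLE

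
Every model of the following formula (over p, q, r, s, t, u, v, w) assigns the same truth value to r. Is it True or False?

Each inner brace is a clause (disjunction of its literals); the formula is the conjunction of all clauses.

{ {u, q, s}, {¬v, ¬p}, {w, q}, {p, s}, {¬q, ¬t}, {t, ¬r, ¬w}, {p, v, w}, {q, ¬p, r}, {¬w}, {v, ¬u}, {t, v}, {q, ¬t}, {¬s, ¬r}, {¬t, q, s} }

Suppose r = True.
From the singleton clause (¬w), w = False.
From the singleton clause (q), q = True.
From the singleton clause (¬t), t = False.
From the singleton clause (v), v = True.
From the singleton clause (¬p), p = False.
From the singleton clause (s), s = True.
Now (¬s) is unsatisfied and unit — conflict.
So every satisfying assignment has r = False.

False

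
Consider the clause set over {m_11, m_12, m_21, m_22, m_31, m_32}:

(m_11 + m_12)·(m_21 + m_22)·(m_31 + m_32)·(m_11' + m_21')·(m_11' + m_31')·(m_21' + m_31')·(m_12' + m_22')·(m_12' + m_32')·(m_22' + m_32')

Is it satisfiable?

No, unsatisfiable

Try m_11 = 1.
(m_21') alone gives m_21 = 0.
(m_22) alone gives m_22 = 1.
(m_31') alone gives m_31 = 0.
(m_32) alone gives m_32 = 1.
That conflicts with the unit clause (m_32').
Undo m_11 and try m_11 = 0.
(m_12) alone gives m_12 = 1.
(m_22') alone gives m_22 = 0.
(m_21) alone gives m_21 = 1.
(m_31') alone gives m_31 = 0.
(m_32) alone gives m_32 = 1.
That conflicts with the unit clause (m_32').
Both values of m_11 lead to a conflict.
No assignment satisfies every clause.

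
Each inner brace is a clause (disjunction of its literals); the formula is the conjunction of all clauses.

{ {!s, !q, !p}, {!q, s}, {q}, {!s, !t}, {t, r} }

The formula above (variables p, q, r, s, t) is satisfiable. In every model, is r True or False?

Suppose r = false.
(q) alone gives q = true.
(s) alone gives s = true.
(!p) alone gives p = false.
(!t) alone gives t = false.
That conflicts with the unit clause (t).
So every satisfying assignment has r = True.

True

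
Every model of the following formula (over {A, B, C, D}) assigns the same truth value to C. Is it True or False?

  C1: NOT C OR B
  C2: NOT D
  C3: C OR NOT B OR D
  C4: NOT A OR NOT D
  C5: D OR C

Suppose C = false.
The clause (NOT D) is unit, so D = false.
That conflicts with the unit clause (D).
So every satisfying assignment has C = True.

True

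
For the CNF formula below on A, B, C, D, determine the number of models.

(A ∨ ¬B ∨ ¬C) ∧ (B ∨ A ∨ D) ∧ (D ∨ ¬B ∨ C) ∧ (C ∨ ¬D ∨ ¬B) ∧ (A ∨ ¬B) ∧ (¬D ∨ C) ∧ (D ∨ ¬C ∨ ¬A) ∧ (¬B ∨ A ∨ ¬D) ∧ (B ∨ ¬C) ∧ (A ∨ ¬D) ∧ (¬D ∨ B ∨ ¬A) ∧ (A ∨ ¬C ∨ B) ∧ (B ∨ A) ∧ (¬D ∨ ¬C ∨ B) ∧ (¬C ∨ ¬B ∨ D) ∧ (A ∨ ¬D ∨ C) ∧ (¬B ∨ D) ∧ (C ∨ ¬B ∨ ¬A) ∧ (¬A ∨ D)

1

There are 2^4 = 16 truth assignments over (A, B, C, D).
Split on D. With D = True, the clauses containing D are satisfied and ¬D drops from the rest; 1 of the 2^3 = 8 assignments to the other variables satisfy what remains.
With D = False, by the same count on the reduced clause set, 0 assignments work.
(One model: A=T, B=T, C=T, D=T.)
Total: 1 + 0 = 1.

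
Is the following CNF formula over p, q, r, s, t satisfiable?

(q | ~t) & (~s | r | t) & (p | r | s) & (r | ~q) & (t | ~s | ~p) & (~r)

Yes

(~r) alone gives r = 0.
(~q) alone gives q = 0.
(~t) alone gives t = 0.
(~s) alone gives s = 0.
(p) alone gives p = 1.
This assignment satisfies each clause.
A satisfying assignment: p=1; q=0; r=0; s=0; t=0.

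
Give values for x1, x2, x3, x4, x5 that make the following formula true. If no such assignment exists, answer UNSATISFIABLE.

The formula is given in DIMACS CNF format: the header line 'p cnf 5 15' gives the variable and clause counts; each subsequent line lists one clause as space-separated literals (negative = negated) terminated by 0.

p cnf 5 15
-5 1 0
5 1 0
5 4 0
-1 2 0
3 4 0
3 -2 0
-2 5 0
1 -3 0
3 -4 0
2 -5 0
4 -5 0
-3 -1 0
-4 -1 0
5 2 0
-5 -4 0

UNSATISFIABLE

Try x5 = False.
(x1) alone gives x1 = True.
(x4) alone gives x4 = True.
That conflicts with the unit clause (¬x4).
So x5 must be the other value — set x5 = True.
(x1) alone gives x1 = True.
(x2) alone gives x2 = True.
(x3) alone gives x3 = True.
That conflicts with the unit clause (¬x3).
Either choice for x5 ends in contradiction.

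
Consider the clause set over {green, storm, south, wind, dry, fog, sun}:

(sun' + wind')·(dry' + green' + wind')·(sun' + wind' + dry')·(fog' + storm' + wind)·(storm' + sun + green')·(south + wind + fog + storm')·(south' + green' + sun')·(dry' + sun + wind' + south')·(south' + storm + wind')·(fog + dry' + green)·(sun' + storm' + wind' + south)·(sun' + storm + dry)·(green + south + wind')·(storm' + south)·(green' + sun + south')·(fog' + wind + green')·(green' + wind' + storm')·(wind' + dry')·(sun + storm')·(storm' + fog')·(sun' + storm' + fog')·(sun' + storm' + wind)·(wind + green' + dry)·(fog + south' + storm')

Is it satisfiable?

Case sun = 1:
(wind') alone gives wind = 0.
(storm') alone gives storm = 0.
(dry) alone gives dry = 1.
Case south = 0:
Case fog = 0:
(green) alone gives green = 1.
Every clause now holds.
A satisfying assignment: green: 1, storm: 0, south: 0, wind: 0, dry: 1, fog: 0, sun: 1.

Yes, satisfiable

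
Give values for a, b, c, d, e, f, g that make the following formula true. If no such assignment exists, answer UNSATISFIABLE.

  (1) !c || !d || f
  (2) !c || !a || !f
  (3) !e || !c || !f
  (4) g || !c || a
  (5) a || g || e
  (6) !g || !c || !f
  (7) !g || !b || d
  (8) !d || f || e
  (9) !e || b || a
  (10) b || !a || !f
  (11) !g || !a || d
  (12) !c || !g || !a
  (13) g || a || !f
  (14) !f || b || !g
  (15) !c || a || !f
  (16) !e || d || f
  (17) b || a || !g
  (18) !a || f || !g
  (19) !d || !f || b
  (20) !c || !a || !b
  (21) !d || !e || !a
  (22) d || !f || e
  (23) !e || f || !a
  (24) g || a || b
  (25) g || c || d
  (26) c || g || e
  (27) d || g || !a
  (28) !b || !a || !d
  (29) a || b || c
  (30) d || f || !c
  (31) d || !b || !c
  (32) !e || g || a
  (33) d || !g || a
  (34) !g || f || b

Branch on c: set c = false.
Branch on g: set g = true.
Branch on b: set b = true.
(d) alone gives d = true.
(!a) alone gives a = false.
Branch on f: set f = true.
All clauses hold; e can take either value.

a=false; b=true; c=false; d=true; e=true; f=true; g=true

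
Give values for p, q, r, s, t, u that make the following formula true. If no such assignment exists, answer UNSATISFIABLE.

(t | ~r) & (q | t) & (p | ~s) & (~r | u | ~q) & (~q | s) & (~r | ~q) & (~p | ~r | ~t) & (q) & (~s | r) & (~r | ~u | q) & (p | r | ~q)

Unit clause (q) forces q = 1.
Unit clause (s) forces s = 1.
Unit clause (p) forces p = 1.
Unit clause (~r) forces r = 0.
But (r) is also a unit clause — contradiction.

UNSATISFIABLE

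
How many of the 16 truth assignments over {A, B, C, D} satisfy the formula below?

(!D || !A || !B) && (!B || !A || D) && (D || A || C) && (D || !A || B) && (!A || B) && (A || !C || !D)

There are 2^4 = 16 truth assignments over (A, B, C, D).
Check each against the 6 clauses (columns in the order A, B, C, D):
  F F F F  ✗ fails (D || A || C)
  F F F T  ✓ satisfies all
  F F T F  ✓ satisfies all
  F F T T  ✗ fails (A || !C || !D)
  F T F F  ✗ fails (D || A || C)
  F T F T  ✓ satisfies all
  F T T F  ✓ satisfies all
  F T T T  ✗ fails (A || !C || !D)
  T F F F  ✗ fails (D || !A || B)
  T F F T  ✗ fails (!A || B)
  T F T F  ✗ fails (D || !A || B)
  T F T T  ✗ fails (!A || B)
  T T F F  ✗ fails (!B || !A || D)
  T T F T  ✗ fails (!D || !A || !B)
  T T T F  ✗ fails (!B || !A || D)
  T T T T  ✗ fails (!D || !A || !B)
4 of the 16 rows are models.

4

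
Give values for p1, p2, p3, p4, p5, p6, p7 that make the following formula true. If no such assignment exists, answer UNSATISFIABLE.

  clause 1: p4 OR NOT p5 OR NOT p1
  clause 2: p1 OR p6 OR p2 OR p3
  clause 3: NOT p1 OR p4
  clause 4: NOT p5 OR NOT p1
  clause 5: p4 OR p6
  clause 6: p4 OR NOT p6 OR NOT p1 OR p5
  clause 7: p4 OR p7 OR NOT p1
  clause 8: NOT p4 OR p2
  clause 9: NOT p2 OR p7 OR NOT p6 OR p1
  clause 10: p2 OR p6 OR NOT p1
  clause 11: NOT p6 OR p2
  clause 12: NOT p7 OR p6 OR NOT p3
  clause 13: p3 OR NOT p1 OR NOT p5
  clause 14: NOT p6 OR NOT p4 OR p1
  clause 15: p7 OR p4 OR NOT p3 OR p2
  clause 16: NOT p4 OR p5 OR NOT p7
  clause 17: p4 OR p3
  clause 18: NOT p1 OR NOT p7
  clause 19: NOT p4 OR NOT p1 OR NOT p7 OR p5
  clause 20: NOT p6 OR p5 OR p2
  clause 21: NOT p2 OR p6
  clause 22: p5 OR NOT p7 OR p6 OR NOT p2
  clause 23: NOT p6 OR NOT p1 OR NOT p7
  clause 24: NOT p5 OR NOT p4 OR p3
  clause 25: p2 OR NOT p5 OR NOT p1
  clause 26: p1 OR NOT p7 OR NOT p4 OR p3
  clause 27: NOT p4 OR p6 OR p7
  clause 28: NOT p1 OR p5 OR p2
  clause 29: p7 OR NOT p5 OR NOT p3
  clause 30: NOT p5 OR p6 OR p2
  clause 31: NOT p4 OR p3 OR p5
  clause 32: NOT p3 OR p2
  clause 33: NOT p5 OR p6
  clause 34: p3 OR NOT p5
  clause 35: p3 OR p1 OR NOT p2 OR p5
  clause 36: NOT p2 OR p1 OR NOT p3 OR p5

Suppose p1 = false.
Suppose p4 = false.
(p6) alone gives p6 = true.
(p2) alone gives p2 = true.
(p7) alone gives p7 = true.
(p3) alone gives p3 = true.
(p5) alone gives p5 = true.
This assignment satisfies each clause.

p1 ↦ false, p2 ↦ true, p3 ↦ true, p4 ↦ false, p5 ↦ true, p6 ↦ true, p7 ↦ true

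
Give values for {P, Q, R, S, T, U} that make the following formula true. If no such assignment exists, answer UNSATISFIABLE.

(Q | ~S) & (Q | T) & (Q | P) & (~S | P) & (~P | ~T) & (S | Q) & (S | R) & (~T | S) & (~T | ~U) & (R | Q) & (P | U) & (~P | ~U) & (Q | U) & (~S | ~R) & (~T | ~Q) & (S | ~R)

Case Q = 1:
(~T) alone gives T = 0.
Case S = 1:
(P) alone gives P = 1.
(~U) alone gives U = 0.
(~R) alone gives R = 0.
All clauses are satisfied.

P=1,  Q=1,  R=0,  S=1,  T=0,  U=0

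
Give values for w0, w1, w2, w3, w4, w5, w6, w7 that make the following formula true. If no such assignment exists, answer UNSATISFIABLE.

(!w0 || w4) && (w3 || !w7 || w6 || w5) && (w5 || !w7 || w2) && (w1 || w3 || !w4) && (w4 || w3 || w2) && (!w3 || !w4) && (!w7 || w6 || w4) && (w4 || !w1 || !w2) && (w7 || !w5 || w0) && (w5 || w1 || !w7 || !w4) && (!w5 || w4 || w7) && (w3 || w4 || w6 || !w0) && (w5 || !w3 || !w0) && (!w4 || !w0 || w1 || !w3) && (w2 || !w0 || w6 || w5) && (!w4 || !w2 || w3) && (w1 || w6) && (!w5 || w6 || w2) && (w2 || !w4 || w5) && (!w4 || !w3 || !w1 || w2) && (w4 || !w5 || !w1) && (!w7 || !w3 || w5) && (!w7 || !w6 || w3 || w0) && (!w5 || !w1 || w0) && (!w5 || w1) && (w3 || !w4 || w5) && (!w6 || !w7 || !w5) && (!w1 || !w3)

Suppose w0 = true.
The clause (w4) is unit, so w4 = true.
The clause (!w3) is unit, so w3 = false.
The clause (w1) is unit, so w1 = true.
The clause (!w2) is unit, so w2 = false.
The clause (w5) is unit, so w5 = true.
The clause (w6) is unit, so w6 = true.
The clause (!w7) is unit, so w7 = false.
Every clause now holds.

w0 ↦ true; w1 ↦ true; w2 ↦ false; w3 ↦ false; w4 ↦ true; w5 ↦ true; w6 ↦ true; w7 ↦ false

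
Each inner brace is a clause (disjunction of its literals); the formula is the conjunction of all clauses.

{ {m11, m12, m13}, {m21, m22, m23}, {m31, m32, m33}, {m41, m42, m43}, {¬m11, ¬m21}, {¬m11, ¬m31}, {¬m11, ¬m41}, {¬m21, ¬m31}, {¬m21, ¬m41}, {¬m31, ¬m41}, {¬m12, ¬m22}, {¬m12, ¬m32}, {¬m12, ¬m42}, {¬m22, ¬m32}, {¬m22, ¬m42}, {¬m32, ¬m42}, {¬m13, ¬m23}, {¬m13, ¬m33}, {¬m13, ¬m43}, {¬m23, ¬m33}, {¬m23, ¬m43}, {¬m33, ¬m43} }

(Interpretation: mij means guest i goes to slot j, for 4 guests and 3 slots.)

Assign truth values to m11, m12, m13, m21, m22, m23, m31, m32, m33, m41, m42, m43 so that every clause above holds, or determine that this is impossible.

UNSATISFIABLE

Case m11 = False:
Case m12 = True:
From the singleton clause (¬m22), m22 = False.
From the singleton clause (¬m32), m32 = False.
From the singleton clause (¬m42), m42 = False.
Case m21 = True:
From the singleton clause (¬m31), m31 = False.
From the singleton clause (m33), m33 = True.
From the singleton clause (¬m41), m41 = False.
From the singleton clause (m43), m43 = True.
That conflicts with the unit clause (¬m43).
That branch fails; take m21 = False instead.
From the singleton clause (m23), m23 = True.
From the singleton clause (¬m13), m13 = False.
From the singleton clause (¬m33), m33 = False.
From the singleton clause (m31), m31 = True.
From the singleton clause (¬m41), m41 = False.
From the singleton clause (m43), m43 = True.
That conflicts with the unit clause (¬m43).
Neither m21 = True nor m21 = False works.
That branch fails; take m12 = False instead.
From the singleton clause (m13), m13 = True.
From the singleton clause (¬m23), m23 = False.
From the singleton clause (¬m33), m33 = False.
From the singleton clause (¬m43), m43 = False.
Case m21 = True:
From the singleton clause (¬m31), m31 = False.
From the singleton clause (m32), m32 = True.
From the singleton clause (¬m41), m41 = False.
From the singleton clause (m42), m42 = True.
That conflicts with the unit clause (¬m42).
That branch fails; take m21 = False instead.
From the singleton clause (m22), m22 = True.
From the singleton clause (¬m32), m32 = False.
From the singleton clause (m31), m31 = True.
From the singleton clause (¬m41), m41 = False.
From the singleton clause (m42), m42 = True.
That conflicts with the unit clause (¬m42).
Neither m21 = True nor m21 = False works.
Neither m12 = True nor m12 = False works.
That branch fails; take m11 = True instead.
From the singleton clause (¬m21), m21 = False.
From the singleton clause (¬m31), m31 = False.
From the singleton clause (¬m41), m41 = False.
Case m22 = True:
From the singleton clause (¬m12), m12 = False.
From the singleton clause (¬m32), m32 = False.
From the singleton clause (m33), m33 = True.
From the singleton clause (¬m42), m42 = False.
From the singleton clause (m43), m43 = True.
That conflicts with the unit clause (¬m43).
That branch fails; take m22 = False instead.
From the singleton clause (m23), m23 = True.
From the singleton clause (¬m13), m13 = False.
From the singleton clause (¬m33), m33 = False.
From the singleton clause (m32), m32 = True.
From the singleton clause (¬m12), m12 = False.
From the singleton clause (¬m42), m42 = False.
From the singleton clause (m43), m43 = True.
That conflicts with the unit clause (¬m43).
Neither m22 = True nor m22 = False works.
Neither m11 = True nor m11 = False works.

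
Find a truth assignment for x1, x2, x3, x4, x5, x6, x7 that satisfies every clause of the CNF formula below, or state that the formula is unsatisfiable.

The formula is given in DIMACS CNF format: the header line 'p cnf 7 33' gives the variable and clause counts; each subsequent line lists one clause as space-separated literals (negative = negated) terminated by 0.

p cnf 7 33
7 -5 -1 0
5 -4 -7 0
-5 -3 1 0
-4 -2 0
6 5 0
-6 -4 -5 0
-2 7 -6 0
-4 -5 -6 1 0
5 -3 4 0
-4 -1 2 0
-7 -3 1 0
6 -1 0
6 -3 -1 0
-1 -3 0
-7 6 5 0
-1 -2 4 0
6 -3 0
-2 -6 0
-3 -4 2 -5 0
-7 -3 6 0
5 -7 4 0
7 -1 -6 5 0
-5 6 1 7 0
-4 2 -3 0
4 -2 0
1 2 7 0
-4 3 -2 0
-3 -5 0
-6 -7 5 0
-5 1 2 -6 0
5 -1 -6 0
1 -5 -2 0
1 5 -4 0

Branch on x4: set x4 = False.
From the singleton clause (¬x2), x2 = False.
Branch on x6: set x6 = False.
From the singleton clause (x5), x5 = True.
From the singleton clause (¬x1), x1 = False.
From the singleton clause (¬x3), x3 = False.
From the singleton clause (x7), x7 = True.
Every clause now holds.

x1: False, x2: False, x3: False, x4: False, x5: True, x6: False, x7: True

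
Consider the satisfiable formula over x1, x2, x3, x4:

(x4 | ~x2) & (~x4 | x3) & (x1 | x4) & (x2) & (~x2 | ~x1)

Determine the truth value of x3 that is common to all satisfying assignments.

True

Suppose x3 = 0.
Unit clause (~x4) forces x4 = 0.
Unit clause (~x2) forces x2 = 0.
Now (x2) is unsatisfied and unit — conflict.
So every satisfying assignment has x3 = True.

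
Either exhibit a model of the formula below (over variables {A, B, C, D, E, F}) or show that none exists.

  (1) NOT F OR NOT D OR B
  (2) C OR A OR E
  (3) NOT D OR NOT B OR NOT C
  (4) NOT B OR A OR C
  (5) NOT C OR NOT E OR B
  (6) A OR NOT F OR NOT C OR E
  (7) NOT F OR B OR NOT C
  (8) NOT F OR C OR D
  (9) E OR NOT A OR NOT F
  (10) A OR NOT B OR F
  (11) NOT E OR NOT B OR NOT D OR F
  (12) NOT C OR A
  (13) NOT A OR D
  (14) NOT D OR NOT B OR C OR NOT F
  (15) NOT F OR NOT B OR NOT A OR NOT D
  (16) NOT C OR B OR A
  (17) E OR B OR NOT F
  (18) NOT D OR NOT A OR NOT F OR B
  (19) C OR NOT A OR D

A ↦ true, B ↦ false, C ↦ false, D ↦ true, E ↦ false, F ↦ false

Branch on C: set C = false.
Branch on A: set A = true.
From the singleton clause (D), D = true.
Branch on F: set F = false.
Branch on E: set E = false.
All clauses hold; B can take either value.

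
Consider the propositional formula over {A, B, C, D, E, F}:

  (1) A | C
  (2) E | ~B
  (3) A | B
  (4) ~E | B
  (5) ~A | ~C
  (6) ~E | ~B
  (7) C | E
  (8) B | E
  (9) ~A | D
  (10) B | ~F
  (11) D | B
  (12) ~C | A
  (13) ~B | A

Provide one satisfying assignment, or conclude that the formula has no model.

Case A = 1:
(~C) alone gives C = 0.
(E) alone gives E = 1.
(B) alone gives B = 1.
But (~B) is also a unit clause — contradiction.
Undo A and try A = 0.
(C) alone gives C = 1.
But (~C) is also a unit clause — contradiction.
Either choice for A ends in contradiction.

UNSATISFIABLE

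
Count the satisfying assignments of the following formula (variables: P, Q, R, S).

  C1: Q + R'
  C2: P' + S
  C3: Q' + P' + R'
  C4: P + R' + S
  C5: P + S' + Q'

There are 2^4 = 16 truth assignments over (P, Q, R, S).
Split on S. With S = 1, the clauses containing S are satisfied and S' drops from the rest; 3 of the 2^3 = 8 assignments to the other variables satisfy what remains.
With S = 0, by the same count on the reduced clause set, 2 assignments work.
Total: 3 + 2 = 5.

5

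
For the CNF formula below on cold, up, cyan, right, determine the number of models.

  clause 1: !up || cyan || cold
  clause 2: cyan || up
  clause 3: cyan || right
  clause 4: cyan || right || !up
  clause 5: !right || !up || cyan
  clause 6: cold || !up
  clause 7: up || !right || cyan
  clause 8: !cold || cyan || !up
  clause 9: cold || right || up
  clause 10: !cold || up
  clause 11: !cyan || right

2

There are 2^4 = 16 truth assignments over (cold, up, cyan, right).
Check each against the 11 clauses (columns in the order cold, up, cyan, right):
  F F F F  ✗ fails (cyan || up)
  F F F T  ✗ fails (cyan || up)
  F F T F  ✗ fails (cold || right || up)
  F F T T  ✓ satisfies all
  F T F F  ✗ fails (!up || cyan || cold)
  F T F T  ✗ fails (!up || cyan || cold)
  F T T F  ✗ fails (cold || !up)
  F T T T  ✗ fails (cold || !up)
  T F F F  ✗ fails (cyan || up)
  T F F T  ✗ fails (cyan || up)
  T F T F  ✗ fails (!cold || up)
  T F T T  ✗ fails (!cold || up)
  T T F F  ✗ fails (cyan || right)
  T T F T  ✗ fails (!right || !up || cyan)
  T T T F  ✗ fails (!cyan || right)
  T T T T  ✓ satisfies all
2 of the 16 rows are models.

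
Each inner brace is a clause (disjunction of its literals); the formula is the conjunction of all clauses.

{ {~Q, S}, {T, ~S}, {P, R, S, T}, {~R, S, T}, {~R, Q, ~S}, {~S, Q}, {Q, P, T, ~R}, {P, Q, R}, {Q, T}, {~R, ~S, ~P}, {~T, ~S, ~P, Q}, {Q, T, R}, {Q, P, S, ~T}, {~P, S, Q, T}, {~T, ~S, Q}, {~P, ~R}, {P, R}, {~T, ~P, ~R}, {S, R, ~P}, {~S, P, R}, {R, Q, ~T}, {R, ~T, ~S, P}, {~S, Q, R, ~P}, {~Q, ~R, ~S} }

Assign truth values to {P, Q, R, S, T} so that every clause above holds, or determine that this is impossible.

Suppose Q = 1.
Unit clause (S) forces S = 1.
Unit clause (T) forces T = 1.
Unit clause (~R) forces R = 0.
Unit clause (P) forces P = 1.
Every clause now holds.

P ↦ 1,  Q ↦ 1,  R ↦ 0,  S ↦ 1,  T ↦ 1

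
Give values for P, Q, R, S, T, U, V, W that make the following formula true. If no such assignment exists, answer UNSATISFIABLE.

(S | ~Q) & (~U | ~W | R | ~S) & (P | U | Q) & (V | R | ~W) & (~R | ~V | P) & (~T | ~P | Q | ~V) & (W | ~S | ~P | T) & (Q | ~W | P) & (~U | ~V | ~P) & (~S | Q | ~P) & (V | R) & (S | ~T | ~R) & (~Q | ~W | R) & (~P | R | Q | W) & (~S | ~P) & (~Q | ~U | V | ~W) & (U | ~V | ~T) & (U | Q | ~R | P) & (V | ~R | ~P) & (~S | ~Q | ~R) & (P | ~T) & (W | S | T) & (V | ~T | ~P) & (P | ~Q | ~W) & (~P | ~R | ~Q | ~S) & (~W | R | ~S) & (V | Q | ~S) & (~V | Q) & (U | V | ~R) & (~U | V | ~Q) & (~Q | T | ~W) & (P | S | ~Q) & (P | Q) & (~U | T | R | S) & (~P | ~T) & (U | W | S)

Suppose S = 1.
(~P) alone gives P = 0.
(~T) alone gives T = 0.
(Q) alone gives Q = 1.
(~R) alone gives R = 0.
(V) alone gives V = 1.
(~W) alone gives W = 0.
All clauses hold; U can take either value.

P ↦ 0,  Q ↦ 1,  R ↦ 0,  S ↦ 1,  T ↦ 0,  U ↦ 0,  V ↦ 1,  W ↦ 0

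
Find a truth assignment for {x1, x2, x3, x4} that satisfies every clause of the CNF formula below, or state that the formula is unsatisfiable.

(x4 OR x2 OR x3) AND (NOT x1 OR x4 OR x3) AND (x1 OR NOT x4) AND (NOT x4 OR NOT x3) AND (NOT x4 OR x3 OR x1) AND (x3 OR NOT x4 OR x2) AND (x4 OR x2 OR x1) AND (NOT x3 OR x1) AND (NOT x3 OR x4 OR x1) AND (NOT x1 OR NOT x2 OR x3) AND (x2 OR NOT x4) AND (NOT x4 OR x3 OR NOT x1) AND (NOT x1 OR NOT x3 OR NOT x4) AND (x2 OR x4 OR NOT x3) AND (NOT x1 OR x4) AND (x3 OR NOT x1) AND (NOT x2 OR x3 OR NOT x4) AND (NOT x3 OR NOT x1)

x1 ↦ false, x2 ↦ true, x3 ↦ false, x4 ↦ false

Branch on x1: set x1 = false.
Unit clause (NOT x4) forces x4 = false.
Unit clause (x2) forces x2 = true.
Unit clause (NOT x3) forces x3 = false.
Every clause now holds.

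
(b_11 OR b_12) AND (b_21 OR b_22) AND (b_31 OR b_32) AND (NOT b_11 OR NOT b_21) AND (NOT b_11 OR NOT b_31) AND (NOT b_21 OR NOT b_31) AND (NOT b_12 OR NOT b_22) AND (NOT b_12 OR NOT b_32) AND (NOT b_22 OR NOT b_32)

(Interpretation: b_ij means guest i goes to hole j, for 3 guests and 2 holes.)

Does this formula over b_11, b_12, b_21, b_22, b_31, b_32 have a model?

Case b_11 = true:
From the singleton clause (NOT b_21), b_21 = false.
From the singleton clause (b_22), b_22 = true.
From the singleton clause (NOT b_31), b_31 = false.
From the singleton clause (b_32), b_32 = true.
Now (NOT b_32) is unsatisfied and unit — conflict.
Undo b_11 and try b_11 = false.
From the singleton clause (b_12), b_12 = true.
From the singleton clause (NOT b_22), b_22 = false.
From the singleton clause (b_21), b_21 = true.
From the singleton clause (NOT b_31), b_31 = false.
From the singleton clause (b_32), b_32 = true.
Now (NOT b_32) is unsatisfied and unit — conflict.
Neither b_11 = true nor b_11 = false works.
No assignment satisfies every clause.

Unsatisfiable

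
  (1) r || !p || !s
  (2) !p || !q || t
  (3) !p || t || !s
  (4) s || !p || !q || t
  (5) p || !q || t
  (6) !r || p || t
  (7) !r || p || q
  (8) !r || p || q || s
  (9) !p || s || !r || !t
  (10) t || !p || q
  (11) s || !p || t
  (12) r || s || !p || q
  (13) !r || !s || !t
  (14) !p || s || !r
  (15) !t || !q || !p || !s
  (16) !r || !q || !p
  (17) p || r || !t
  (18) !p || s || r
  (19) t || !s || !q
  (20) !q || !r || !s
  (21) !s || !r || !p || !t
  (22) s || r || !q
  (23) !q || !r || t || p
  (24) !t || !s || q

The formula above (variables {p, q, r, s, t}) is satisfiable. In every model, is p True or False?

Suppose p = true.
Suppose r = true.
Unit clause (s) forces s = true.
Unit clause (t) forces t = true.
Now (!t) is unsatisfied and unit — conflict.
Backtrack on r: now try r = false.
Unit clause (!s) forces s = false.
Now (s) is unsatisfied and unit — conflict.
Neither r = true nor r = false works.
So every satisfying assignment has p = False.

False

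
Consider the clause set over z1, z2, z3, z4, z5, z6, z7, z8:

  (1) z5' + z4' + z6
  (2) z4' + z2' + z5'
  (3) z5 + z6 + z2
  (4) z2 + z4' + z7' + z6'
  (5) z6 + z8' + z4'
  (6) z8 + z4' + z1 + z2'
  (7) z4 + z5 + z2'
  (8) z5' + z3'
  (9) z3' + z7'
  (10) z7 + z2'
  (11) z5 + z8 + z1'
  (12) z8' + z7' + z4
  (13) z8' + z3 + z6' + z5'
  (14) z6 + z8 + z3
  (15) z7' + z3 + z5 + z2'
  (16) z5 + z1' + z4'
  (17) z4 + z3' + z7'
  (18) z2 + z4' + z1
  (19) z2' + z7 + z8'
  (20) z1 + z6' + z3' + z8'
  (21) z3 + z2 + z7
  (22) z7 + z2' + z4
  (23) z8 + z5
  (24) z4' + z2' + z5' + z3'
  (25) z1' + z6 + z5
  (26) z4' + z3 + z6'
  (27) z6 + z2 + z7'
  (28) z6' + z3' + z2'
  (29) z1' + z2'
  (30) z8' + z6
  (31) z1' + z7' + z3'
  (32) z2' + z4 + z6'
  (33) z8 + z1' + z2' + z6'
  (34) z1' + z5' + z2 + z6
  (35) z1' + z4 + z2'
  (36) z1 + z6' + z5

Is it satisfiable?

Yes, satisfiable

Branch on z5: set z5 = 0.
From the singleton clause (z8), z8 = 1.
From the singleton clause (z6), z6 = 1.
From the singleton clause (z1), z1 = 1.
From the singleton clause (z4'), z4 = 0.
From the singleton clause (z2'), z2 = 0.
From the singleton clause (z7'), z7 = 0.
From the singleton clause (z3), z3 = 1.
This assignment satisfies each clause.
A satisfying assignment: z1=1,  z2=0,  z3=1,  z4=0,  z5=0,  z6=1,  z7=0,  z8=1.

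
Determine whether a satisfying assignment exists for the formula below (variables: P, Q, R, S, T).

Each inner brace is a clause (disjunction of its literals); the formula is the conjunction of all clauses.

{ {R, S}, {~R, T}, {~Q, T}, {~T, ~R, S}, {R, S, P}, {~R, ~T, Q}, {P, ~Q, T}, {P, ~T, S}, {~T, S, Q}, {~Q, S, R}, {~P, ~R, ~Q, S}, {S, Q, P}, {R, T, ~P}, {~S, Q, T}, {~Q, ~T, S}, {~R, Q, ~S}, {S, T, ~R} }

Yes

Try R = 0.
Unit clause (S) forces S = 1.
Try Q = 1.
Unit clause (T) forces T = 1.
All clauses hold; P can take either value.
A satisfying assignment: P ↦ 0; Q ↦ 1; R ↦ 0; S ↦ 1; T ↦ 1.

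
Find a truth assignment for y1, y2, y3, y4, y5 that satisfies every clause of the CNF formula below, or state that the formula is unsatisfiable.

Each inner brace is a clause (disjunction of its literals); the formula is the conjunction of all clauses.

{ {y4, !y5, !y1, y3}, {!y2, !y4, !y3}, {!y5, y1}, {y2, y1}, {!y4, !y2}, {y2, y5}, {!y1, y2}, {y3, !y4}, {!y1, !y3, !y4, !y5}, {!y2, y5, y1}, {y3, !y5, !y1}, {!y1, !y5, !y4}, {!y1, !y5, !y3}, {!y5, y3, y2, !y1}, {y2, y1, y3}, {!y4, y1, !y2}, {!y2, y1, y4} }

y1=true, y2=true, y3=false, y4=false, y5=false

Try y5 = false.
The clause (y2) is unit, so y2 = true.
The clause (!y4) is unit, so y4 = false.
The clause (y1) is unit, so y1 = true.
Every clause is now satisfied; y3 is unconstrained.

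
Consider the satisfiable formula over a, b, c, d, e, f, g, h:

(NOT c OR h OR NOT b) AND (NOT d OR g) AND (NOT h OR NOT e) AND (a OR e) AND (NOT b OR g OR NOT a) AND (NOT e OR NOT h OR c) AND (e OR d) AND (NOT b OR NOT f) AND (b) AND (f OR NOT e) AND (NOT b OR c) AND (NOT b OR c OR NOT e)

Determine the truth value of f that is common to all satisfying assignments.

Suppose f = true.
Unit clause (NOT b) forces b = false.
That conflicts with the unit clause (b).
So every satisfying assignment has f = False.

False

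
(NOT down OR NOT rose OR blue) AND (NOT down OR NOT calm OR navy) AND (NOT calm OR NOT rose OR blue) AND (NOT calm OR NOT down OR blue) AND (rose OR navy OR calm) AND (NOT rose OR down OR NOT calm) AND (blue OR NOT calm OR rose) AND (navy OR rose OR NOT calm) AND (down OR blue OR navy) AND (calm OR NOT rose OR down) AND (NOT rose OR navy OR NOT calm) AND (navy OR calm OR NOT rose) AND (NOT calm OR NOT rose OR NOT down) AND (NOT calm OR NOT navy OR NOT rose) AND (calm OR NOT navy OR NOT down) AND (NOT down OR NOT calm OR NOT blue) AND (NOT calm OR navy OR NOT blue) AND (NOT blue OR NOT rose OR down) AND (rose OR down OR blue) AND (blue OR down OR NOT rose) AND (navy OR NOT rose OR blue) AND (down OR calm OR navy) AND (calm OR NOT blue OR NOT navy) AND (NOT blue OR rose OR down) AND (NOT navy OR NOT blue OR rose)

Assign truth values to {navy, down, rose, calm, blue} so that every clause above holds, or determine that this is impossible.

Try down = false.
Try rose = false.
(blue) alone gives blue = true.
Now (NOT blue) is unsatisfied and unit — conflict.
Backtrack on rose: now try rose = true.
(NOT calm) alone gives calm = false.
Now (calm) is unsatisfied and unit — conflict.
Both values of rose lead to a conflict.
Backtrack on down: now try down = true.
Try rose = false.
Try calm = false.
(navy) alone gives navy = true.
Now (NOT navy) is unsatisfied and unit — conflict.
Backtrack on calm: now try calm = true.
(navy) alone gives navy = true.
(blue) alone gives blue = true.
Now (NOT blue) is unsatisfied and unit — conflict.
Both values of calm lead to a conflict.
Backtrack on rose: now try rose = true.
(blue) alone gives blue = true.
(NOT calm) alone gives calm = false.
(navy) alone gives navy = true.
Now (NOT navy) is unsatisfied and unit — conflict.
Both values of rose lead to a conflict.
Both values of down lead to a conflict.

UNSATISFIABLE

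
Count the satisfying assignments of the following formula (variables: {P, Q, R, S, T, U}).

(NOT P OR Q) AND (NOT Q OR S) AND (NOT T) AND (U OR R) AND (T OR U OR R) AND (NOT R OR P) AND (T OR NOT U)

There are 2^6 = 64 truth assignments over (P, Q, R, S, T, U).
Split on P. With P = true, the clauses containing P are satisfied and NOT P drops from the rest; 1 of the 2^5 = 32 assignments to the other variables satisfy what remains.
With P = false, by the same count on the reduced clause set, 0 assignments work.
Total: 1 + 0 = 1.

1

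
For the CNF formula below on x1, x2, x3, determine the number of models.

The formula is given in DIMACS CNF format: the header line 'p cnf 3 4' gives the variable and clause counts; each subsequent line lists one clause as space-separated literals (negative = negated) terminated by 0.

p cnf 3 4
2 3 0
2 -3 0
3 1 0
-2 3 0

2

There are 2^3 = 8 truth assignments over (x1, x2, x3).
Check each against the 4 clauses (columns in the order x1, x2, x3):
  F F F  ✗ fails (x2 ∨ x3)
  F F T  ✗ fails (x2 ∨ ¬x3)
  F T F  ✗ fails (x3 ∨ x1)
  F T T  ✓ satisfies all
  T F F  ✗ fails (x2 ∨ x3)
  T F T  ✗ fails (x2 ∨ ¬x3)
  T T F  ✗ fails (¬x2 ∨ x3)
  T T T  ✓ satisfies all
2 of the 8 rows are models.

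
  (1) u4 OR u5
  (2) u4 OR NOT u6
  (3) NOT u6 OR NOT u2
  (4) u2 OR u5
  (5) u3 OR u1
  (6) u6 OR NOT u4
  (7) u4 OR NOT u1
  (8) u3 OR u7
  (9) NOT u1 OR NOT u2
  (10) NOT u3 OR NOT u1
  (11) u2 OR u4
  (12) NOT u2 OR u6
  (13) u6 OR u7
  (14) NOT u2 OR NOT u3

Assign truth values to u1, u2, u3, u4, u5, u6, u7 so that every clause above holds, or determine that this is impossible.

u1 ↦ false, u2 ↦ false, u3 ↦ true, u4 ↦ true, u5 ↦ true, u6 ↦ true, u7 ↦ false

Case u4 = true:
(u6) alone gives u6 = true.
(NOT u2) alone gives u2 = false.
(u5) alone gives u5 = true.
Case u3 = true:
(NOT u1) alone gives u1 = false.
Every clause is now satisfied; u7 is unconstrained.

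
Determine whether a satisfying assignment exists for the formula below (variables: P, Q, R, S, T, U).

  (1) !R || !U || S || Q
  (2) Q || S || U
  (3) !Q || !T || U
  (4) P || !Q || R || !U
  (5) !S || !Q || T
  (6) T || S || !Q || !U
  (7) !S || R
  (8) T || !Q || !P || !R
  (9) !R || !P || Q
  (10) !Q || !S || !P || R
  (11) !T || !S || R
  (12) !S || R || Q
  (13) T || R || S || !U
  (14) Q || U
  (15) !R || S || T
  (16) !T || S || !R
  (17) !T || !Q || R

Case S = true:
Unit clause (R) forces R = true.
Case Q = true:
Unit clause (T) forces T = true.
Unit clause (U) forces U = true.
All clauses hold; P can take either value.
A satisfying assignment: P=true,  Q=true,  R=true,  S=true,  T=true,  U=true.

Yes, satisfiable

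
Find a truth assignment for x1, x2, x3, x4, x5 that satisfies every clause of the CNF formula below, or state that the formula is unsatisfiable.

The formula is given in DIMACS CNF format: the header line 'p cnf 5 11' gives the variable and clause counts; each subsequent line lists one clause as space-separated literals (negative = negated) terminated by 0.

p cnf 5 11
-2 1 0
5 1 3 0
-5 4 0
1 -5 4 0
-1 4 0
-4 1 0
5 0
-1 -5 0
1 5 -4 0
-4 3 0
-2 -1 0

UNSATISFIABLE

From the singleton clause (x5), x5 = True.
From the singleton clause (x4), x4 = True.
From the singleton clause (x1), x1 = True.
But (¬x1) is also a unit clause — contradiction.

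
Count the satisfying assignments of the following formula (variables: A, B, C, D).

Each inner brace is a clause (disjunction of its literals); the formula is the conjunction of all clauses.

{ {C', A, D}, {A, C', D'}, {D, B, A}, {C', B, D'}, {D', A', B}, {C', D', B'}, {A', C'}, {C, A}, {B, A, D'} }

3

There are 2^4 = 16 truth assignments over (A, B, C, D).
Check each against the 9 clauses (columns in the order A, B, C, D):
  F F F F  ✗ fails (D + B + A)
  F F F T  ✗ fails (C + A)
  F F T F  ✗ fails (C' + A + D)
  F F T T  ✗ fails (A + C' + D')
  F T F F  ✗ fails (C + A)
  F T F T  ✗ fails (C + A)
  F T T F  ✗ fails (C' + A + D)
  F T T T  ✗ fails (A + C' + D')
  T F F F  ✓ satisfies all
  T F F T  ✗ fails (D' + A' + B)
  T F T F  ✗ fails (A' + C')
  T F T T  ✗ fails (C' + B + D')
  T T F F  ✓ satisfies all
  T T F T  ✓ satisfies all
  T T T F  ✗ fails (A' + C')
  T T T T  ✗ fails (C' + D' + B')
3 of the 16 rows are models.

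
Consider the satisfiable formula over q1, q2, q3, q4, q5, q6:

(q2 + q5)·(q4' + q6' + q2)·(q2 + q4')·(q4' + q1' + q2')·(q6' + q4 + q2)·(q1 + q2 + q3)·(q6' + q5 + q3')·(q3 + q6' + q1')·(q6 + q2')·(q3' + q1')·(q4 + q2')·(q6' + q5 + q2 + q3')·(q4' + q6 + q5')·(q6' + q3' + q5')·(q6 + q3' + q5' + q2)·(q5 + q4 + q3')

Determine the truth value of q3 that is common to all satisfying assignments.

False

Suppose q3 = 1.
From the singleton clause (q1'), q1 = 0.
Try q2 = 1.
From the singleton clause (q6), q6 = 1.
From the singleton clause (q5), q5 = 1.
That conflicts with the unit clause (q5').
That branch fails; take q2 = 0 instead.
From the singleton clause (q5), q5 = 1.
From the singleton clause (q4'), q4 = 0.
From the singleton clause (q6'), q6 = 0.
That conflicts with the unit clause (q6).
Either choice for q2 ends in contradiction.
So every satisfying assignment has q3 = False.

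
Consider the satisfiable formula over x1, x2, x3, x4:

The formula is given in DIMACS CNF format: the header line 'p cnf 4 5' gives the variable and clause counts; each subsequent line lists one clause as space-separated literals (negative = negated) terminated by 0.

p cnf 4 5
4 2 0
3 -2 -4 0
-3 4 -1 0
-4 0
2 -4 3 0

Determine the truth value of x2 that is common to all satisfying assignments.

Suppose x2 = False.
Unit clause (x4) forces x4 = True.
But (¬x4) is also a unit clause — contradiction.
So every satisfying assignment has x2 = True.

True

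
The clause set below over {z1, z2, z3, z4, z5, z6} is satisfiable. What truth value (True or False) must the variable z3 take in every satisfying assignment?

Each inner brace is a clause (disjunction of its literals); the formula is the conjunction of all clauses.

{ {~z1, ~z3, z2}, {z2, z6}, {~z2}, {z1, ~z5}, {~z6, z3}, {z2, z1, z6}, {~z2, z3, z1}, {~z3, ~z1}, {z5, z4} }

Suppose z3 = 0.
Unit clause (~z2) forces z2 = 0.
Unit clause (z6) forces z6 = 1.
Now (~z6) is unsatisfied and unit — conflict.
So every satisfying assignment has z3 = True.

True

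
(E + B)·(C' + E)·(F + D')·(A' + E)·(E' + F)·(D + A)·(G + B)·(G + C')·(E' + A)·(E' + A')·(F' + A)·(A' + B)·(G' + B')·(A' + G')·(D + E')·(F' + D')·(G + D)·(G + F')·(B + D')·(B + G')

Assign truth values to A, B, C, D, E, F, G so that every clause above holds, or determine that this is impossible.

UNSATISFIABLE

Try E = 1.
(F) alone gives F = 1.
(A) alone gives A = 1.
But (A') is also a unit clause — contradiction.
That branch fails; take E = 0 instead.
(B) alone gives B = 1.
(C') alone gives C = 0.
(A') alone gives A = 0.
(D) alone gives D = 1.
(F) alone gives F = 1.
But (F') is also a unit clause — contradiction.
Both values of E lead to a conflict.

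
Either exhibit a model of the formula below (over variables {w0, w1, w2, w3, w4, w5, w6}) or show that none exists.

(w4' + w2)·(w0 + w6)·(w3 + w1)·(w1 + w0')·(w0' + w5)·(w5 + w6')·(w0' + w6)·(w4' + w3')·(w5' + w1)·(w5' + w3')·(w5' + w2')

Try w4 = 0.
Try w0 = 0.
(w6) alone gives w6 = 1.
(w5) alone gives w5 = 1.
(w1) alone gives w1 = 1.
(w3') alone gives w3 = 0.
(w2') alone gives w2 = 0.
This assignment satisfies each clause.

w0=0; w1=1; w2=0; w3=0; w4=0; w5=1; w6=1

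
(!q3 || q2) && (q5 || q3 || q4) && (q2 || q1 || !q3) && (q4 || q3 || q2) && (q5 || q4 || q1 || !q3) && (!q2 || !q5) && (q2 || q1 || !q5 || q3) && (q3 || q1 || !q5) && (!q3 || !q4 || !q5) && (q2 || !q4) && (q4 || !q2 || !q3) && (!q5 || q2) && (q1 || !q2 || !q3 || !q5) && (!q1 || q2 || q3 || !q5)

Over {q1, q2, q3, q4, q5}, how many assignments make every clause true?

4

There are 2^5 = 32 truth assignments over (q1, q2, q3, q4, q5).
Split on q2. With q2 = true, the clauses containing q2 are satisfied and !q2 drops from the rest; 4 of the 2^4 = 16 assignments to the other variables satisfy what remains.
With q2 = false, by the same count on the reduced clause set, 0 assignments work.
Total: 4 + 0 = 4.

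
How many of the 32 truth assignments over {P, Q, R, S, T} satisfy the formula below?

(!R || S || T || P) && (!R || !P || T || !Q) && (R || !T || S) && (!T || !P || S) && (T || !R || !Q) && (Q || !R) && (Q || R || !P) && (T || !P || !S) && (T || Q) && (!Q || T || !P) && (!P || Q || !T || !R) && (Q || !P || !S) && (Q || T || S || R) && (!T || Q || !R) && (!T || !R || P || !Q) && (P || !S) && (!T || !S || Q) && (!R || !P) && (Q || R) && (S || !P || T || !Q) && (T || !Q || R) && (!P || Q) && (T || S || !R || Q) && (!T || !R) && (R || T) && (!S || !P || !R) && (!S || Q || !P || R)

1

There are 2^5 = 32 truth assignments over (P, Q, R, S, T).
Split on Q. With Q = true, the clauses containing Q are satisfied and !Q drops from the rest; 1 of the 2^4 = 16 assignments to the other variables satisfy what remains.
With Q = false, by the same count on the reduced clause set, 0 assignments work.
(One model: P=T, Q=T, R=F, S=T, T=T.)
Total: 1 + 0 = 1.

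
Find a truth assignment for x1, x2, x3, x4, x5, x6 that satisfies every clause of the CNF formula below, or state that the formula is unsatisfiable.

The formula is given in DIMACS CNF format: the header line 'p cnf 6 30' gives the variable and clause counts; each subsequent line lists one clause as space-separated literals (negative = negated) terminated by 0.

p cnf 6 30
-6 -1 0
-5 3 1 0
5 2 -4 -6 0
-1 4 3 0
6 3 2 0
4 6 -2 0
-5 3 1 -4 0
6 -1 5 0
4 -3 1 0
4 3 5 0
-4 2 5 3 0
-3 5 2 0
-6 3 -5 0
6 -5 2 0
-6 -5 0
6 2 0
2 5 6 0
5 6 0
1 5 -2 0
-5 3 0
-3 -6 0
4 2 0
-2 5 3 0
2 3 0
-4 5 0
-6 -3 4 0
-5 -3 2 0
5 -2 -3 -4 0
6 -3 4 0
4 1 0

Case x6 = False:
Unit clause (x2) forces x2 = True.
Unit clause (x4) forces x4 = True.
Unit clause (x5) forces x5 = True.
Unit clause (x3) forces x3 = True.
No clause remains; x1 is free.

x1 ↦ False,  x2 ↦ True,  x3 ↦ True,  x4 ↦ True,  x5 ↦ True,  x6 ↦ False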